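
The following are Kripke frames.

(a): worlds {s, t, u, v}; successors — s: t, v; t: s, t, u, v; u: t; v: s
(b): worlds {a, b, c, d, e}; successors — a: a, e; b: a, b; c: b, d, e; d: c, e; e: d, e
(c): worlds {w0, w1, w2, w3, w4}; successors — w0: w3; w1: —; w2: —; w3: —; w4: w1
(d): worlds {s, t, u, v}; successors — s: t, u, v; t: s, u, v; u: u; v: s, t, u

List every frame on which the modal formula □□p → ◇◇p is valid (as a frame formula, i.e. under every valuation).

Frame correspondent (Sahlqvist): ∀x ∃w (xR²w ∧ xR²w) — i.e. a generalized confluence (Geach) condition.
(a): condition met.
(b): condition met.
(c): fails — at w0 but no w with w0R²w and w0R²w.
(d): condition met.

(a), (b), (d)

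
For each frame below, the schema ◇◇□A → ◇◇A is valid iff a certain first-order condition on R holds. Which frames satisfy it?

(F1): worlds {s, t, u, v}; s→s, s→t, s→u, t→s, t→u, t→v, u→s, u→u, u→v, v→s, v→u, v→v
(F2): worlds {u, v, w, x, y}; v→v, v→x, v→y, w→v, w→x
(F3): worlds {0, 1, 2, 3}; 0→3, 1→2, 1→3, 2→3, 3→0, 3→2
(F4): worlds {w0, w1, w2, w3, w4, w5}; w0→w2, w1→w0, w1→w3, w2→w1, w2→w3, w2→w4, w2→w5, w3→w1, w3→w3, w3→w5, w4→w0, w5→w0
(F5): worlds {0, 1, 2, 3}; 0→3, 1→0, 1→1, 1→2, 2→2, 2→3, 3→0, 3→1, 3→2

Frame correspondent (Sahlqvist): ∀x ∀y (xR²y → ∃w (yRw ∧ xR²w)) — i.e. a generalized confluence (Geach) condition.
(F1): condition met.
(F2): fails — vR²x but no t with xRt and vR²t.
(F3): fails — 0R²0 but no w with 0Rw and 0R²w.
(F4): fails — w0R²w4 but no w with w4Rw and w0R²w.
(F5): fails — 0R²0 but no w with 0Rw and 0R²w.
Valid on: (F1).

(F1)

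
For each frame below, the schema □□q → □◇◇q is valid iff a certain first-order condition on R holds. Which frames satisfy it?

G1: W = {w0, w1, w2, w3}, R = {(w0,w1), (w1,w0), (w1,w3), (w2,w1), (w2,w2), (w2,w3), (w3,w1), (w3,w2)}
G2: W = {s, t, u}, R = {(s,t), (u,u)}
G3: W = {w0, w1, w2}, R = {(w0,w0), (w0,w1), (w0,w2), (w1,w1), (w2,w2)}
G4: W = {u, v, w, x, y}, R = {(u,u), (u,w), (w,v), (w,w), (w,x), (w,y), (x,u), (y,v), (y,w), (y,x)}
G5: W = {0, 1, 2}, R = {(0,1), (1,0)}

The schema corresponds to a generalized confluence (Geach) condition: ∀x ∀z (xRz → ∃w (xR²w ∧ zR²w)).
G1: fails — w0Rw1 but no w with w0R²w and w1R²w.
G2: fails — sRt but no w with sR²w and tR²w.
G3: holds.
G4: fails — wRv but no t with wR²t and vR²t.
G5: fails — 0R1 but no w with 0R²w and 1R²w.

G3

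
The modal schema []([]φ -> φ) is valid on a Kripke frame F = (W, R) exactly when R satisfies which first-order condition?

Suppose □(□φ→φ) is valid. Take Rxy and set V(φ)={w : Ryw}. Then at y, □φ holds; since □(□φ→φ) at x, □φ→φ at y, so φ at y, i.e. Ryy.

shift-reflexivity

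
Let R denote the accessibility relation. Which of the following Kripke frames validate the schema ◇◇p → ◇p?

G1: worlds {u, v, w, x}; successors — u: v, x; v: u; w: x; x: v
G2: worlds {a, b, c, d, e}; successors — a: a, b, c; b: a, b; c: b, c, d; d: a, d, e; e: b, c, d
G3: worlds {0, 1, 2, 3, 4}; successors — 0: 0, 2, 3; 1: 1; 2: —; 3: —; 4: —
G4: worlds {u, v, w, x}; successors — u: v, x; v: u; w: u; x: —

G3

This is the axiom for a generalized confluence (Geach) condition; its first-order frame correspondent is ∀x ∀y (xR²y → ∃w (y = w ∧ xRw)).
G1: fails — uR²u but no t with u=t and uRt.
G2: fails — aR²d but no w with d=w and aRw.
G3: holds.
G4: fails — uR²u but no t with u=t and uRt.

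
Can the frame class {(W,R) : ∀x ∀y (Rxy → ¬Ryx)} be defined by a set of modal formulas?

Any modally definable frame class is closed under surjective bounded morphisms.
The 5-cycle (worlds w0,w1,w2,w3,w4 with w0→w1→w2→w3→w4→w0) is asymmetric. Mapping every world to a single reflexive point • is a surjective bounded morphism, and the reflexive point is not asymmetric (R•• but asymmetry requires ¬R••).
So no modal formula (or set of formulas) defines exactly the asymmetric frames.

Not definable by any modal formula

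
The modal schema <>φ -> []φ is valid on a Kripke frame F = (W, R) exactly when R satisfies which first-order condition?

Partial functionality

This is the CD axiom.
Its frame correspondent is partial functionality — forall x forall y forall z (Rxy & Rxz -> y = z).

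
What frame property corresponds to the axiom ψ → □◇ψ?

Suppose ψ→□◇ψ is valid. Take Rxy and set V(ψ)={x}. Then ψ at x, so □◇ψ at x, so ◇ψ at y, so some z with Ryz has ψ; z=x, i.e. Ryx.

Symmetry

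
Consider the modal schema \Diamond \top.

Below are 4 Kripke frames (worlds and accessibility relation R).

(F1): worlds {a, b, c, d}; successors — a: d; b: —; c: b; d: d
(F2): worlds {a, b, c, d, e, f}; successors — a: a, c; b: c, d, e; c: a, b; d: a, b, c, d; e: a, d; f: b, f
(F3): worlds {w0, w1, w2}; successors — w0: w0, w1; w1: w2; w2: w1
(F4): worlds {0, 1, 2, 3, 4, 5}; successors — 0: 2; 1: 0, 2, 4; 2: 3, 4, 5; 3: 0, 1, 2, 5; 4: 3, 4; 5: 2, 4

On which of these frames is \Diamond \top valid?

(F2), (F3), (F4)

This is the axiom for seriality; its first-order frame correspondent is \forall x \exists y Rxy.
(F1): fails — world b has no successor.
(F2): satisfies the condition.
(F3): satisfies the condition.
(F4): satisfies the condition.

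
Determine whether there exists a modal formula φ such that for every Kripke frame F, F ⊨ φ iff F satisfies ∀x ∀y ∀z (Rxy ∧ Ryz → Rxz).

Yes, by □r → □□r

Yes: it is transitivity, defined by the 4 schema □r → □□r.
Suppose □r→□□r is valid. Take Rxy, Ryz and set V(r)={w : Rxw}. Then □r at x, so □□r at x, so □r at y, so r at z, i.e. Rxz.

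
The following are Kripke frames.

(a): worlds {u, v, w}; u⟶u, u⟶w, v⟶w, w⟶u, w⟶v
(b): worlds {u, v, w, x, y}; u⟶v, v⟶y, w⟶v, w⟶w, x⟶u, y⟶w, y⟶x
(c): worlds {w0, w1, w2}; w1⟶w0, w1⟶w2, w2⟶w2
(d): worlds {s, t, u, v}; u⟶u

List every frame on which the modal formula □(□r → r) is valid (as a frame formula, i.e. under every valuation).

This is the axiom for shift-reflexivity; its first-order frame correspondent is ∀x ∀y (Rxy → Ryy).
(a): fails — Ruw but not Rww.
(b): fails — Ruv but not Rvv.
(c): fails — Rw1w0 but not Rw0w0.
(d): condition met.

(d)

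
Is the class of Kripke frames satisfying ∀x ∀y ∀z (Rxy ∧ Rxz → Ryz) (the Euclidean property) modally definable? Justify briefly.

The condition is the Euclidean property. A defining modal formula is ◇q → □◇q.

Definable; ◇q → □◇q defines it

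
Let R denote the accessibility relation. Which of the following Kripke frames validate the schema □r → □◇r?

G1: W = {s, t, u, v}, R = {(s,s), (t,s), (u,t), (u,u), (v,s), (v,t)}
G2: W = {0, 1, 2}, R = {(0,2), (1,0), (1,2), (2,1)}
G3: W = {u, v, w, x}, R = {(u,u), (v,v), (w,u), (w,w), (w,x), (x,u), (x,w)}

This is the axiom for a generalized confluence (Geach) condition; its first-order frame correspondent is ∀x ∀z (xRz → ∃w (xRw ∧ zRw)).
G1: fails — uRt but no w with uRw and tRw.
G2: fails — 0R2 but no w with 0Rw and 2Rw.
G3: ✓.

G3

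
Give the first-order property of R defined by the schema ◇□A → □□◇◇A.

∀x ∀y ∀z ((xRy ∧ xR²z) → ∃w (yRw ∧ zR²w))

This is a Sahlqvist (Geach-type) schema ◇^1□^1A → □^2◇^2A.
Minimal-valuation argument: fix x; take any y with xR^1y and any z with xR^2z. Set V(A) to the set of worlds R-reachable from y in exactly 1 step. Then □^1A holds at y, so the antecedent holds at x; validity forces ◇^2A at z, giving a w with zR^2w and yR^1w.
First-order correspondent: ∀x ∀y ∀z ((xRy ∧ xR²z) → ∃w (yRw ∧ zR²w)).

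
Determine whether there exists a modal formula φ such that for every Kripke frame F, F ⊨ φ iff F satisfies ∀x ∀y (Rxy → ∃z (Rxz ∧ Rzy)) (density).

This is a Sahlqvist condition; the C4 axiom □□r → □r defines it.
Suppose □□r→□r is valid. Take Rxy and set V(r)={w : xR²w}. Then □□r at x, so □r at x, so r at y, i.e. ∃z(Rxz∧Rzy).

Yes — defined by □□r → □r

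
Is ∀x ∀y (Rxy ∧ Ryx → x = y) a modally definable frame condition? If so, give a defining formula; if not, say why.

If a class were modally definable it would be closed under surjective bounded morphisms (Goldblatt–Thomason).
The 8-cycle (worlds s,t,u,v,w,x,y,z with s→t→u→v→w→x→y→z→s) is antisymmetric. Sending even-indexed worlds to s and odd-indexed worlds to t is a surjective bounded morphism onto the two-world frame with s↔t, which is not antisymmetric.
So the class is not modally definable.

Not definable by any modal formula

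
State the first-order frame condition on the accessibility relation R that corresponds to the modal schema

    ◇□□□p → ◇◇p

∀x ∀y (xRy → ∃w (yR³w ∧ xR²w))

This is a Sahlqvist (Geach-type) schema ◇^1□^3p → □^0◇^2p.
Minimal-valuation argument: fix x; take any y with xR^1y and any z with xR^0z. Set V(p) to the set of worlds R-reachable from y in exactly 3 steps. Then □^3p holds at y, so the antecedent holds at x; validity forces ◇^2p at z, giving a w with zR^2w and yR^3w.
First-order correspondent: ∀x ∀y (xRy → ∃w (yR³w ∧ xR²w)).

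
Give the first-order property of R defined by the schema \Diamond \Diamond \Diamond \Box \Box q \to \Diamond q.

This is a Sahlqvist (Geach-type) schema ◇^3□^2q → □^0◇^1q.
First-order correspondent: \forall x \forall y (x R^3 y \to \exists w (y R^2 w \wedge xRw)).

\forall x \forall y (x R^3 y \to \exists w (y R^2 w \wedge xRw))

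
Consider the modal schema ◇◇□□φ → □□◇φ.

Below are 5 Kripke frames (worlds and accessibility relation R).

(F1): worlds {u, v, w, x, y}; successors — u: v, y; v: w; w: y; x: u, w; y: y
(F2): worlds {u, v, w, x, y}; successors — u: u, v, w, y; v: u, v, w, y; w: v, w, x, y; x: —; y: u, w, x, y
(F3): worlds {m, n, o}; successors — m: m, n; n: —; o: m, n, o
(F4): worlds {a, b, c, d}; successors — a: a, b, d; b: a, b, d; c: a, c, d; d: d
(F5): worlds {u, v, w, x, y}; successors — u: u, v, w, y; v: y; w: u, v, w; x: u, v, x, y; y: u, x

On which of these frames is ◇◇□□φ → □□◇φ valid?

(F4)

The schema corresponds to a generalized confluence (Geach) condition: ∀x ∀y ∀z ((xR²y ∧ xR²z) → ∃w (yR²w ∧ zRw)).
(F1): fails — xR²v, xR²v but no t with vR²t and vRt.
(F2): fails — uR²u, uR²x but no t with uR²t and xRt.
(F3): fails — mR²m, mR²n but no w with mR²w and nRw.
(F4): condition met.
(F5): fails — uR²v, uR²v but no t with vR²t and vRt.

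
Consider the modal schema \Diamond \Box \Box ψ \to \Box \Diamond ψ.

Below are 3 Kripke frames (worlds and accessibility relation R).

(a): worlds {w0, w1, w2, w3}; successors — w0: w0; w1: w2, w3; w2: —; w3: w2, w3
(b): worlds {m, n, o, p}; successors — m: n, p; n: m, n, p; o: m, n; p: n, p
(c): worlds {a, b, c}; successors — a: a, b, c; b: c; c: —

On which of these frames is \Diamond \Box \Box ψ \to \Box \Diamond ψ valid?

Frame correspondent (Sahlqvist): \forall x \forall y \forall z ((xRy \wedge xRz) \to \exists w (y R^2 w \wedge zRw)) — i.e. a generalized confluence (Geach) condition.
(a): fails — w1Rw2, w1Rw2 but no w with w2R²w and w2Rw.
(b): holds.
(c): fails — aRa, aRc but no w with aR²w and cRw.

(b)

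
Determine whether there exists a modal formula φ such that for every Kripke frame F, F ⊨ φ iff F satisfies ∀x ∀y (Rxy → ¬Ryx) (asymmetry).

Any modally definable frame class is closed under surjective bounded morphisms.
The 4-cycle (worlds s,t,u,v with s→t→u→v→s) is asymmetric. Mapping every world to a single reflexive point • is a surjective bounded morphism, and the reflexive point is not asymmetric (R•• but asymmetry requires ¬R••).
Hence asymmetry is not modally definable.

Not modally definable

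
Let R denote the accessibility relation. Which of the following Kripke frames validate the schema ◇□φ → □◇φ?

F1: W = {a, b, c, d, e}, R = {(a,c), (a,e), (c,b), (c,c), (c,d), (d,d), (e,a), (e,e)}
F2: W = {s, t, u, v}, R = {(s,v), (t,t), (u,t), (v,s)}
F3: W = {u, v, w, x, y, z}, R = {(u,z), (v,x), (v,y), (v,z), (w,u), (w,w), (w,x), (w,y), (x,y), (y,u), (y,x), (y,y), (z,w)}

This is the axiom for convergence; its first-order frame correspondent is ∀x ∀y ∀z (Rxy ∧ Rxz → ∃w (Ryw ∧ Rzw)).
F1: fails — Rae and Rac but e and c have no common successor.
F2: satisfies the condition.
F3: fails — Rvz and Rvx but z and x have no common successor.
Valid on: F2.

F2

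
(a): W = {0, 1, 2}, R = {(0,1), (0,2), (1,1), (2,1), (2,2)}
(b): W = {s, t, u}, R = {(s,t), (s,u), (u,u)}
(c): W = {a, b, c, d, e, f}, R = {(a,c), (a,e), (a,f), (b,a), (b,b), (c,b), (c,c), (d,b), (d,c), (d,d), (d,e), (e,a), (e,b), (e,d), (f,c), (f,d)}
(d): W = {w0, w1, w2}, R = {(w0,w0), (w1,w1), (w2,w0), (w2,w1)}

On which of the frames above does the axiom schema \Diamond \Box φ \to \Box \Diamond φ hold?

This is the axiom for convergence; its first-order frame correspondent is \forall x \forall y \forall z (Rxy \wedge Rxz \to \exists w (Ryw \wedge Rzw)).
(a): holds.
(b): fails — Rsu and Rst but u and t have no common successor.
(c): fails — Rbb and Rba but b and a have no common successor.
(d): fails — Rw2w0 and Rw2w1 but w0 and w1 have no common successor.

(a)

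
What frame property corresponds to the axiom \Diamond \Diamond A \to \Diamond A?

Equivalently (dual form): □A → □□A.
Suppose □A→□□A is valid. Take Rxy, Ryz and set V(A)={w : Rxw}. Then □A at x, so □□A at x, so □A at y, so A at z, i.e. Rxz.
Conversely, on a frame with transitivity the schema holds at every world under every valuation.
So the correspondent is transitivity.

Transitivity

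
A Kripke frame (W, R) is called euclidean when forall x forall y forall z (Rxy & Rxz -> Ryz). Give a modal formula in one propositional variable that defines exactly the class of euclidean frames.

A defining formula is ◇ψ → □◇ψ (the 5 axiom).
Suppose ◇ψ→□◇ψ is valid. Take Rxy, Rxz and set V(ψ)={y}. Then ◇ψ at x, so □◇ψ at x, so ◇ψ at z, so some w with Rzw has ψ; w=y, i.e. Rzy. By symmetry of the argument, Ryz.

◇ψ → □◇ψ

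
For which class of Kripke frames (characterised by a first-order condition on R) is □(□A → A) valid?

Suppose □(□A→A) is valid. Take Rxy and set V(A)={w : Ryw}. Then at y, □A holds; since □(□A→A) at x, □A→A at y, so A at y, i.e. Ryy.
Conversely, any frame satisfying ∀x ∀y (Rxy → Ryy) validates the schema.
So the correspondent is shift-reflexivity.

shift-reflexivity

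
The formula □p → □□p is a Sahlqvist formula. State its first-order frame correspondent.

Suppose □p→□□p is valid. Take Rxy, Ryz and set V(p)={w : Rxw}. Then □p at x, so □□p at x, so □p at y, so p at z, i.e. Rxz.
Conversely, on a frame with transitivity the schema holds at every world under every valuation.
So the correspondent is transitivity.

transitivity: ∀x ∀y ∀z (Rxy ∧ Ryz → Rxz)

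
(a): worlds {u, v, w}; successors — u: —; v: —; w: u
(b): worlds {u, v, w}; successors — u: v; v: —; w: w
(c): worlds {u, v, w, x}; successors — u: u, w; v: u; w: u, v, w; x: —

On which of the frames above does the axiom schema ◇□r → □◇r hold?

The schema corresponds to convergence: ∀x ∀y ∀z (Rxy ∧ Rxz → ∃w (Ryw ∧ Rzw)).
(a): fails — Rwu and Rwu but u and u have no common successor.
(b): fails — Ruv and Ruv but v and v have no common successor.
(c): ✓.
Valid on: (c).

(c)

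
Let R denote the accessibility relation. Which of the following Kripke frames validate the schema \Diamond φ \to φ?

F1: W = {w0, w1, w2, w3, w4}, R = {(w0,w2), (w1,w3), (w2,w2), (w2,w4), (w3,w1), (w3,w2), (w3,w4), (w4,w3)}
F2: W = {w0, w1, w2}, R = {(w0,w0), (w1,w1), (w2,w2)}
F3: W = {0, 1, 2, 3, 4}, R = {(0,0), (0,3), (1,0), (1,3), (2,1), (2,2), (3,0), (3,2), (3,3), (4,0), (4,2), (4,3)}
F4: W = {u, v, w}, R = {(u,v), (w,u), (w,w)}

F2

The schema corresponds to a generalized confluence (Geach) condition: \forall x \forall y (xRy \to \exists w (y = w \wedge x = w)).
F1: fails — w0Rw2 but w2 ≠ w0.
F2: ✓.
F3: fails — 0R3 but 3 ≠ 0.
F4: fails — uRv but v ≠ u.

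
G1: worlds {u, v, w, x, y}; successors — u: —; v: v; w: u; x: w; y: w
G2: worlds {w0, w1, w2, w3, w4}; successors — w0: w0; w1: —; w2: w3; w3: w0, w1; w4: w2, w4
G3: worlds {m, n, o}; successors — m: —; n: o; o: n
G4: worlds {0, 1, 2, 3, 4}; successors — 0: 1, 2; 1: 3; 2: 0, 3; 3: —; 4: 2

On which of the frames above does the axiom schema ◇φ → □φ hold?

Frame correspondent (Sahlqvist): ∀x ∀y ∀z (Rxy ∧ Rxz → y = z) — i.e. partial functionality.
G1: ✓.
G2: fails — w3 sees both w0 and w1.
G3: ✓.
G4: fails — 0 sees both 1 and 2.

G1, G3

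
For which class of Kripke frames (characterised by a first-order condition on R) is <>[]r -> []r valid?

the Euclidean property

Replacing r by ¬r and contraposing gives the equivalent schema ◇r → □◇r.
Suppose ◇r→□◇r is valid. Take Rxy, Rxz and set V(r)={y}. Then ◇r at x, so □◇r at x, so ◇r at z, so some w with Rzw has r; w=y, i.e. Rzy. By symmetry of the argument, Ryz.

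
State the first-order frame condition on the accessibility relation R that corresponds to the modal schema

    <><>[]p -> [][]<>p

forall x forall y forall z ((x R^2 y & x R^2 z) -> exists w (yRw & zRw))

This is a Sahlqvist (Geach-type) schema ◇^2□^1p → □^2◇^1p.
Minimal-valuation argument: fix x; take any y with xR^2y and any z with xR^2z. Set V(p) to the set of worlds R-reachable from y in exactly 1 step. Then □^1p holds at y, so the antecedent holds at x; validity forces ◇^1p at z, giving a w with zR^1w and yR^1w.
First-order correspondent: forall x forall y forall z ((x R^2 y & x R^2 z) -> exists w (yRw & zRw)).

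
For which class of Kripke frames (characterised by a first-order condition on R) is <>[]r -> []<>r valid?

convergence: forall x forall y forall z (Rxy & Rxz -> exists w (Ryw & Rzw))

This schema is the .2 axiom.
Its frame correspondent is convergence — forall x forall y forall z (Rxy & Rxz -> exists w (Ryw & Rzw)).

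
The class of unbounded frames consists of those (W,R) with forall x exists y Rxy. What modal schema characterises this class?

This is seriality; the standard corresponding axiom is D: □ψ → ◇ψ.
Suppose □ψ→◇ψ is valid. At any x set V(ψ)=W. Then □ψ at x, so ◇ψ at x, so x has a successor.

□ψ → ◇ψ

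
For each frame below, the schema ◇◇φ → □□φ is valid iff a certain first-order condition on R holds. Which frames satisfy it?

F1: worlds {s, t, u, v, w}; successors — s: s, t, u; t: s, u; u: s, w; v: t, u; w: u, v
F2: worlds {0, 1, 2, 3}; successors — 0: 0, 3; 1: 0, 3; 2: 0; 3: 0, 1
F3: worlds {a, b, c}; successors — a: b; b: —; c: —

The schema corresponds to a generalized confluence (Geach) condition: ∀x ∀y ∀z ((xR²y ∧ xR²z) → ∃w (y = w ∧ z = w)).
F1: fails — sR²s, sR²t but s ≠ t.
F2: fails — 0R²0, 0R²1 but 0 ≠ 1.
F3: ✓.

F3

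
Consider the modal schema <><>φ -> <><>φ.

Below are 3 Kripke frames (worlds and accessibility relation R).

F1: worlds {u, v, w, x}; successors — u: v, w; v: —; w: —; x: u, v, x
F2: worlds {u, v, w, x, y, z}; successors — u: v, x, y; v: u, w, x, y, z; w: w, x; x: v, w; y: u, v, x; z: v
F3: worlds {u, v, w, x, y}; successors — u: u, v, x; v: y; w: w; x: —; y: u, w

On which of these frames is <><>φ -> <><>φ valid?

The schema corresponds to a generalized confluence (Geach) condition: forall x forall y (x R^2 y -> exists w (y = w & x R^2 w)).
F1: holds.
F2: holds.
F3: holds.
Valid on: F1, F2, F3.

F1, F2, F3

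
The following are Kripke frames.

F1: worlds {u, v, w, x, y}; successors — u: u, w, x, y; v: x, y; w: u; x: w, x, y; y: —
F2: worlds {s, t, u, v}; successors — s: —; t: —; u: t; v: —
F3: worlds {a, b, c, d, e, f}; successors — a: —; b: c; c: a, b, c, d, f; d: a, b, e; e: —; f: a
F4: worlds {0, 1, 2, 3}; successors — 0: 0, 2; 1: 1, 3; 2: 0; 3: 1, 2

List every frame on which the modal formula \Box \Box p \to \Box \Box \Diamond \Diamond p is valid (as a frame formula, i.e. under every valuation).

This is the axiom for a generalized confluence (Geach) condition; its first-order frame correspondent is \forall x \forall z (x R^2 z \to \exists w (x R^2 w \wedge z R^2 w)).
F1: fails — uR²y but no t with uR²t and yR²t.
F2: holds.
F3: fails — bR²a but no w with bR²w and aR²w.
F4: holds.
Valid on: F2, F4.

F2, F4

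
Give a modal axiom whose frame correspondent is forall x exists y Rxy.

□ψ → ◇ψ

A defining formula is □ψ → ◇ψ (the D axiom).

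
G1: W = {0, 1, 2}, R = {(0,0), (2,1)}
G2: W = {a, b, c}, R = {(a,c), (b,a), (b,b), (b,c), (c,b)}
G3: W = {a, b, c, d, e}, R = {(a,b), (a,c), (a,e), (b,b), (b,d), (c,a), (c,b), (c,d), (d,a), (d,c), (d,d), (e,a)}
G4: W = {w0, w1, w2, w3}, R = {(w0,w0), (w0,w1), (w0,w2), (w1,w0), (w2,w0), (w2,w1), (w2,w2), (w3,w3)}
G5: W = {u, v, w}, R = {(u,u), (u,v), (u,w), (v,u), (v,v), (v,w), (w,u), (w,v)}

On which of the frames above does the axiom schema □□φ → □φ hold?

This is the axiom for density; its first-order frame correspondent is ∀x ∀y (Rxy → ∃z (Rxz ∧ Rzy)).
G1: fails — R21 but no z with R2z and Rz1.
G2: fails — Rac but no z with Raz and Rzc.
G3: fails — Rea but no z with Rez and Rza.
G4: ✓.
G5: ✓.
Valid on: G4, G5.

G4, G5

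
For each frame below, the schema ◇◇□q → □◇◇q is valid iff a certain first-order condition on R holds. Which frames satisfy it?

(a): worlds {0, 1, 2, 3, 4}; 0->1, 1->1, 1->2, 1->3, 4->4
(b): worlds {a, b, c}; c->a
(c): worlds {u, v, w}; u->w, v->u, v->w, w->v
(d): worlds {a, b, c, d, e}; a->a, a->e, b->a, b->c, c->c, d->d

(b)

Frame correspondent (Sahlqvist): ∀x ∀y ∀z ((xR²y ∧ xRz) → ∃w (yRw ∧ zR²w)) — i.e. a generalized confluence (Geach) condition.
(a): fails — 0R²2, 0R1 but no w with 2Rw and 1R²w.
(b): ✓.
(c): fails — vR²v, vRu but no t with vRt and uR²t.
(d): fails — aR²a, aRe but no w with aRw and eR²w.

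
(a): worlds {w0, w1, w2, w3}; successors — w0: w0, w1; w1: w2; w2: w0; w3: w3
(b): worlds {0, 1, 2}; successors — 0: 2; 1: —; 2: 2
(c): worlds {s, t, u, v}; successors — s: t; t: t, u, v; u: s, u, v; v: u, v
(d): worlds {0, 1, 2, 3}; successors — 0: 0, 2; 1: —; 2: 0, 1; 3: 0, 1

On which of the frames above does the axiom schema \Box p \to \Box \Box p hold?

(b)

The schema corresponds to transitivity: \forall x \forall y \forall z (Rxy \wedge Ryz \to Rxz).
(a): fails — Rw1w2 and Rw2w0 but not Rw1w0.
(b): condition met.
(c): fails — Rus and Rst but not Rut.
(d): fails — R02 and R21 but not R01.
Valid on: (b).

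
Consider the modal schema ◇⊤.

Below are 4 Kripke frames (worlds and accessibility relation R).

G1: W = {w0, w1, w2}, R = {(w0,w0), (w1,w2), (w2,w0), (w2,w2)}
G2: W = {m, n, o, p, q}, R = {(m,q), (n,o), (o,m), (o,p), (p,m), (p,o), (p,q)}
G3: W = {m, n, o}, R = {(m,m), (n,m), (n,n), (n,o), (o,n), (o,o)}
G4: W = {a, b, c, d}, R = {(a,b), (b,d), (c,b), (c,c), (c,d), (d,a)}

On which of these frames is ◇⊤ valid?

The schema corresponds to seriality: ∀x ∃y Rxy.
G1: condition met.
G2: fails — world q has no successor.
G3: condition met.
G4: condition met.
Valid on: G1, G3, G4.

G1, G3, G4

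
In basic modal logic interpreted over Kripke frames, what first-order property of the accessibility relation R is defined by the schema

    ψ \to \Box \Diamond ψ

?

Suppose ψ→□◇ψ is valid. Take Rxy and set V(ψ)={x}. Then ψ at x, so □◇ψ at x, so ◇ψ at y, so some z with Ryz has ψ; z=x, i.e. Ryx.

symmetry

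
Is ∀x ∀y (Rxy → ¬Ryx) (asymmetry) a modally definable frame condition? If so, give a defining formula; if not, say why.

No — not modally definable

If a class were modally definable it would be closed under surjective bounded morphisms (Goldblatt–Thomason).
The 3-cycle (worlds a,b,c with a→b→c→a) is asymmetric. Mapping every world to a single reflexive point • is a surjective bounded morphism, and the reflexive point is not asymmetric (R•• but asymmetry requires ¬R••).
Hence asymmetry is not modally definable.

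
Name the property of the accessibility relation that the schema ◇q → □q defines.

partial functionality

Suppose ◇q→□q is valid. Take Rxy, Rxz and set V(q)={y}. Then ◇q at x, so □q at x, so q at z, i.e. z=y.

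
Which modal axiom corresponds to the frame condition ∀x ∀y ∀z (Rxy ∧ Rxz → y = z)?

◇q → □q

A defining formula is ◇q → □q (the CD axiom).
Suppose ◇q→□q is valid. Take Rxy, Rxz and set V(q)={y}. Then ◇q at x, so □q at x, so q at z, i.e. z=y.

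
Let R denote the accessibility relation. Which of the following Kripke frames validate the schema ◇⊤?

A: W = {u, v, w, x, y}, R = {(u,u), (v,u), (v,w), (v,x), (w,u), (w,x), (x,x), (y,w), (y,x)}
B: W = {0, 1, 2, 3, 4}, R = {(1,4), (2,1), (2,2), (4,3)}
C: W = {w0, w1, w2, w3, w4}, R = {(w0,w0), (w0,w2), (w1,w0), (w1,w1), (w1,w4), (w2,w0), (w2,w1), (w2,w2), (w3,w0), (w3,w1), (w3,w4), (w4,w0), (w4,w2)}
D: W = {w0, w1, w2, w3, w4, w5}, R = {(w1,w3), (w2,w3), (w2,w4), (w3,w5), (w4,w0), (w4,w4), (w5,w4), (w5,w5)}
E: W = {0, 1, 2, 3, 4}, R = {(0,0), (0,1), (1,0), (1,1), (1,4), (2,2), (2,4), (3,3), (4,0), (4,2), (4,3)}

A, C, E

The schema corresponds to seriality: ∀x ∃y Rxy.
A: holds.
B: fails — world 0 has no successor.
C: holds.
D: fails — world w0 has no successor.
E: holds.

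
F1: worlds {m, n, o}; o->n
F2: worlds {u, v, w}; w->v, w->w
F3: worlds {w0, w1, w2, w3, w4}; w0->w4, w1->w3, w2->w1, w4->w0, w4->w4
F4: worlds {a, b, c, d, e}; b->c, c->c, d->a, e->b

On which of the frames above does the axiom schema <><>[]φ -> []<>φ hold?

F1, F4

This is the axiom for a generalized confluence (Geach) condition; its first-order frame correspondent is forall x forall y forall z ((x R^2 y & xRz) -> exists w (yRw & zRw)).
F1: condition met.
F2: fails — wR²v, wRv but no t with vRt and vRt.
F3: fails — w2R²w3, w2Rw1 but no w with w3Rw and w1Rw.
F4: condition met.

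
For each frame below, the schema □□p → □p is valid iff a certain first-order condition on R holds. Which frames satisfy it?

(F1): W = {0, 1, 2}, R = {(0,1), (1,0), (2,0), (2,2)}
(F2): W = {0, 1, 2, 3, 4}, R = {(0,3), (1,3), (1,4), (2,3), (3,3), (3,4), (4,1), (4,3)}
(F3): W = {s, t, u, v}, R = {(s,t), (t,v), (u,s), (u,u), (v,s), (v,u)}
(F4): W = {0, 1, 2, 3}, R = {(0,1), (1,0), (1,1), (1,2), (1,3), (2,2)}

The schema corresponds to density: ∀x ∀y (Rxy → ∃z (Rxz ∧ Rzy)).
(F1): fails — R01 but no z with R0z and Rz1.
(F2): fails — R41 but no z with R4z and Rz1.
(F3): fails — Rtv but no z with Rtz and Rzv.
(F4): satisfies the condition.
Valid on: (F4).

(F4)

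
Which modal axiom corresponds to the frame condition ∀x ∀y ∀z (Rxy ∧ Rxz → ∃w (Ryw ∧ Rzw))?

This is convergence; the standard corresponding axiom is .2: ◇□ψ → □◇ψ.
Suppose ◇□ψ→□◇ψ is valid. Take Rxy, Rxz and set V(ψ)={w : Ryw}. Then □ψ at y so ◇□ψ at x, so □◇ψ at x, so ◇ψ at z, giving w with Rzw and Ryw.

◇□ψ → □◇ψ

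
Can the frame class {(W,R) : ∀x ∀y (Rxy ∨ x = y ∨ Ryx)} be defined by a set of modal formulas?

Any modally definable frame class is closed under disjoint unions.
Take 4 disjoint single-world reflexive frames: each is trivially connected, but their disjoint union has 4 worlds with no edge between distinct components, so it is not connected.
So no modal formula (or set of formulas) defines exactly the connected frames.

No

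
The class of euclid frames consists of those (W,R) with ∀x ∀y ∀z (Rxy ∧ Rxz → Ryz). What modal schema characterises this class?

The condition is the Euclidean property. The 5 schema ◇ψ → □◇ψ defines it.

◇ψ → □◇ψ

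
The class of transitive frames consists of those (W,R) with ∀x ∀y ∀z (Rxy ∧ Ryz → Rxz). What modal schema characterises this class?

□p → □□p

The condition is transitivity. The 4 schema □p → □□p defines it.
Suppose □p→□□p is valid. Take Rxy, Ryz and set V(p)={w : Rxw}. Then □p at x, so □□p at x, so □p at y, so p at z, i.e. Rxz.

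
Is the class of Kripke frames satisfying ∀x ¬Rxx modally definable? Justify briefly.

Not modally definable

Modal frame validity is preserved under surjective bounded morphisms.
The 5-cycle (worlds a,b,c,d,e with a→b→c→d→e→a) is irreflexive, and the map sending every world to a single reflexive point • is a surjective bounded morphism (forth: every edge maps to (•,•); back: every world has a successor). So any modal formula valid on the 5-cycle is also valid on the reflexive point, which is not irreflexive.
So the class is not modally definable.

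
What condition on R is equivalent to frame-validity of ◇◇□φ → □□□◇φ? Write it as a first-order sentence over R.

∀x ∀y ∀z ((xR²y ∧ xR³z) → ∃w (yRw ∧ zRw))

This is a Sahlqvist (Geach-type) schema ◇^2□^1φ → □^3◇^1φ.
Minimal-valuation argument: fix x; take any y with xR^2y and any z with xR^3z. Set V(φ) to the set of worlds R-reachable from y in exactly 1 step. Then □^1φ holds at y, so the antecedent holds at x; validity forces ◇^1φ at z, giving a w with zR^1w and yR^1w.
First-order correspondent: ∀x ∀y ∀z ((xR²y ∧ xR³z) → ∃w (yRw ∧ zRw)).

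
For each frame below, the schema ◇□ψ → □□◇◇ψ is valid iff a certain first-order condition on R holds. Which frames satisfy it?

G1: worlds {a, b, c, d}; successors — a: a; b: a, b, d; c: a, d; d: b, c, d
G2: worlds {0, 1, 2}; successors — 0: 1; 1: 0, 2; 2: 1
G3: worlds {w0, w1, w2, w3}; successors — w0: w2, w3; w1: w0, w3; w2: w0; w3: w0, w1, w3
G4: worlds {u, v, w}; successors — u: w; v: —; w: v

G2, G3

This is the axiom for a generalized confluence (Geach) condition; its first-order frame correspondent is ∀x ∀y ∀z ((xRy ∧ xR²z) → ∃w (yRw ∧ zR²w)).
G1: fails — bRd, bR²a but no w with dRw and aR²w.
G2: condition met.
G3: condition met.
G4: fails — uRw, uR²v but no t with wRt and vR²t.
Valid on: G2, G3.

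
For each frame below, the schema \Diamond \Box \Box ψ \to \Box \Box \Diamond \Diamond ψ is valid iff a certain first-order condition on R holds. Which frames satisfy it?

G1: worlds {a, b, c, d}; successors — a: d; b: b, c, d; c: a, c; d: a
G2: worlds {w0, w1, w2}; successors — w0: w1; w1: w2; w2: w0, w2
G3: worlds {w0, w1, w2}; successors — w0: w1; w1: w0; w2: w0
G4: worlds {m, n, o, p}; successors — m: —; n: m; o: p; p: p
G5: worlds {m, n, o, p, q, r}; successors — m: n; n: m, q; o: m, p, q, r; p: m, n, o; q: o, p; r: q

G2, G4

This is the axiom for a generalized confluence (Geach) condition; its first-order frame correspondent is \forall x \forall y \forall z ((xRy \wedge x R^2 z) \to \exists w (y R^2 w \wedge z R^2 w)).
G1: fails — aRd, aR²a but no w with dR²w and aR²w.
G2: satisfies the condition.
G3: fails — w0Rw1, w0R²w0 but no w with w1R²w and w0R²w.
G4: satisfies the condition.
G5: fails — mRn, mR²m but no w with nR²w and mR²w.
Valid on: G2, G4.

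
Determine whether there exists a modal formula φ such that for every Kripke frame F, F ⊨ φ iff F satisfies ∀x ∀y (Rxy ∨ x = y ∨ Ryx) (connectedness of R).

No — not modally definable

Any modally definable frame class is closed under disjoint unions.
Take 4 disjoint single-world reflexive frames: each is trivially connected, but their disjoint union has 4 worlds with no edge between distinct components, so it is not connected.
Hence connectedness of R is not modally definable.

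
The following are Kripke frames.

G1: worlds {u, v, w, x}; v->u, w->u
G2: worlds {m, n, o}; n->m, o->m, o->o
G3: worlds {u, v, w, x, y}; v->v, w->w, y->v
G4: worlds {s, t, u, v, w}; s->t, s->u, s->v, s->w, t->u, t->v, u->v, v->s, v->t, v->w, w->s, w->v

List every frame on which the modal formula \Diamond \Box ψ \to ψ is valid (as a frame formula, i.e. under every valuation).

none

The schema corresponds to symmetry: \forall x \forall y (Rxy \to Ryx).
G1: fails — Rvu but not Ruv.
G2: fails — Rnm but not Rmn.
G3: fails — Ryv but not Rvy.
G4: fails — Ruv but not Rvu.
Valid on no frame.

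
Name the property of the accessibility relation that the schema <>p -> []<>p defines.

the Euclidean property: forall x forall y forall z (Rxy & Rxz -> Ryz)

Suppose ◇p→□◇p is valid. Take Rxy, Rxz and set V(p)={y}. Then ◇p at x, so □◇p at x, so ◇p at z, so some w with Rzw has p; w=y, i.e. Rzy. By symmetry of the argument, Ryz.
Conversely, on a frame with the Euclidean property the schema holds at every world under every valuation.
So the correspondent is the Euclidean property.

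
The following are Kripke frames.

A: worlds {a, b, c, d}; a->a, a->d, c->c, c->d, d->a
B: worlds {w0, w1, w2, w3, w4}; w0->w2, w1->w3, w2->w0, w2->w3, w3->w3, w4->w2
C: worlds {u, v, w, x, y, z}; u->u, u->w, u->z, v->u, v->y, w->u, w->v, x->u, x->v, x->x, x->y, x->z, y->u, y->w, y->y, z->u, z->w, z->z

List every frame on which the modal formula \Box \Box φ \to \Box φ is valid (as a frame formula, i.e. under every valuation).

Frame correspondent (Sahlqvist): \forall x \forall y (Rxy \to \exists z (Rxz \wedge Rzy)) — i.e. density.
A: ✓.
B: fails — Rw4w2 but no z with Rw4z and Rzw2.
C: fails — Rwv but no t with Rwt and Rtv.

A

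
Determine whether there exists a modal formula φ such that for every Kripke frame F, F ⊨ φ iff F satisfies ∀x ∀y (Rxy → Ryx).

Yes, by r → □◇r

The condition is symmetry. A defining modal formula is r → □◇r.
Suppose r→□◇r is valid. Take Rxy and set V(r)={x}. Then r at x, so □◇r at x, so ◇r at y, so some z with Ryz has r; z=x, i.e. Ryx.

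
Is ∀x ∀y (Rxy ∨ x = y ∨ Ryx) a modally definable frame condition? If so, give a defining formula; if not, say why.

No

Any modally definable frame class is closed under disjoint unions.
Take 4 disjoint single-world reflexive frames: each is trivially connected, but their disjoint union has 4 worlds with no edge between distinct components, so it is not connected.
So no modal formula (or set of formulas) defines exactly the connected frames.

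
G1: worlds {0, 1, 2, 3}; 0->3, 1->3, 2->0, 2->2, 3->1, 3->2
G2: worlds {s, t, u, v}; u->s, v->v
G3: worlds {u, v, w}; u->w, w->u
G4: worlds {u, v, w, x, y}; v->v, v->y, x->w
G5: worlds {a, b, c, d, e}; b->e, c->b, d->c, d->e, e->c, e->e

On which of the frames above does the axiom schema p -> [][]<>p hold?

This is the axiom for a generalized confluence (Geach) condition; its first-order frame correspondent is forall x forall z (x R^2 z -> exists w (x = w & zRw)).
G1: fails — 0R²1 but no w with 0=w and 1Rw.
G2: ✓.
G3: fails — uR²u but no t with u=t and uRt.
G4: fails — vR²y but no t with v=t and yRt.
G5: fails — bR²e but no w with b=w and eRw.

G2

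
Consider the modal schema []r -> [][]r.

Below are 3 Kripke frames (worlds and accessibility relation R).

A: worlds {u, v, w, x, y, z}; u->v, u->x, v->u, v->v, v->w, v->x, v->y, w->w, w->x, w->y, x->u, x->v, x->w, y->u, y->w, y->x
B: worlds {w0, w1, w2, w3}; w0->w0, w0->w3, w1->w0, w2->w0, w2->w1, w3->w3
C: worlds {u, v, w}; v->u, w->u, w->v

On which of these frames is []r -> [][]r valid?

The schema corresponds to transitivity: forall x forall y forall z (Rxy & Ryz -> Rxz).
A: fails — Ruv and Rvw but not Ruw.
B: fails — Rw1w0 and Rw0w3 but not Rw1w3.
C: ✓.
Valid on: C.

C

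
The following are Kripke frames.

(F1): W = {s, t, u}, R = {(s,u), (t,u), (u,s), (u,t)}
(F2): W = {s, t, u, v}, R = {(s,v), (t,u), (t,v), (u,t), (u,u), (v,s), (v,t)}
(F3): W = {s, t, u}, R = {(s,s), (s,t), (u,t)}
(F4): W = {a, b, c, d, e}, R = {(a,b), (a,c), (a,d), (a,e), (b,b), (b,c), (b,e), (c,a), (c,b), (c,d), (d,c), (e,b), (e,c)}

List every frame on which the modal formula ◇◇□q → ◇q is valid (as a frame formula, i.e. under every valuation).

(F1), (F2)

Frame correspondent (Sahlqvist): ∀x ∀y (xR²y → ∃w (yRw ∧ xRw)) — i.e. a generalized confluence (Geach) condition.
(F1): holds.
(F2): holds.
(F3): fails — sR²t but no w with tRw and sRw.
(F4): fails — cR²d but no w with dRw and cRw.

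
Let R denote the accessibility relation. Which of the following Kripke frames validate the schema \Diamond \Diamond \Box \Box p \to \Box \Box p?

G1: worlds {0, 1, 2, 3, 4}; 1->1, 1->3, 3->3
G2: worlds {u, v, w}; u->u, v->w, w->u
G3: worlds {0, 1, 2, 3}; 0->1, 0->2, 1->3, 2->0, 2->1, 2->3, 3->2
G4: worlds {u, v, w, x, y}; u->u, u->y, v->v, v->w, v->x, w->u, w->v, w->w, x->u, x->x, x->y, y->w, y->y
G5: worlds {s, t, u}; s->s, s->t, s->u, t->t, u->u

G2

This is the axiom for a generalized confluence (Geach) condition; its first-order frame correspondent is \forall x \forall y \forall z ((x R^2 y \wedge x R^2 z) \to \exists w (y R^2 w \wedge z = w)).
G1: fails — 1R²3, 1R²1 but no w with 3R²w and 1=w.
G2: ✓.
G3: fails — 0R²1, 0R²0 but no w with 1R²w and 0=w.
G4: fails — vR²u, vR²v but no t with uR²t and v=t.
G5: fails — sR²t, sR²s but no w with tR²w and s=w.
Valid on: G2.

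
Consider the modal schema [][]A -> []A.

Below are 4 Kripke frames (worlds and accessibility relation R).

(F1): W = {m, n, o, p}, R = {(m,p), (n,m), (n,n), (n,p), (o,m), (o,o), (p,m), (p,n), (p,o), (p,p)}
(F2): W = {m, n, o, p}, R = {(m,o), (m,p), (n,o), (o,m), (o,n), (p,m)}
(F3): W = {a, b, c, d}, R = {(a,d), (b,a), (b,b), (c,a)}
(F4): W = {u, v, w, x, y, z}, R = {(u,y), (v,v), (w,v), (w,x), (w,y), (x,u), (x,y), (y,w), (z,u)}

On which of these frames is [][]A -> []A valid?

(F1)

The schema corresponds to density: forall x forall y (Rxy -> exists z (Rxz & Rzy)).
(F1): satisfies the condition.
(F2): fails — Rom but no z with Roz and Rzm.
(F3): fails — Rca but no z with Rcz and Rza.
(F4): fails — Rwx but no t with Rwt and Rtx.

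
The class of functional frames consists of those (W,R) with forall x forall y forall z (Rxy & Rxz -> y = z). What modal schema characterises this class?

This is partial functionality; the standard corresponding axiom is CD: ◇p → □p.

◇p → □p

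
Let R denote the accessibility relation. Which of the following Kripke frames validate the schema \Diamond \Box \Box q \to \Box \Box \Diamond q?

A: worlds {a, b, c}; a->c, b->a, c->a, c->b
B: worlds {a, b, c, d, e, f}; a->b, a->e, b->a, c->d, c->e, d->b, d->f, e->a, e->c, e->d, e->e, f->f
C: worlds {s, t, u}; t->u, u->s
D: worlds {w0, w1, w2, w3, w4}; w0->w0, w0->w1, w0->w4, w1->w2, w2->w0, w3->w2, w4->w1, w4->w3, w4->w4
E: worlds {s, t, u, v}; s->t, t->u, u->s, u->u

This is the axiom for a generalized confluence (Geach) condition; its first-order frame correspondent is \forall x \forall y \forall z ((xRy \wedge x R^2 z) \to \exists w (y R^2 w \wedge zRw)).
A: fails — cRa, cR²a but no w with aR²w and aRw.
B: fails — cRd, cR²a but no w with dR²w and aRw.
C: fails — tRu, tR²s but no w with uR²w and sRw.
D: fails — w0Rw1, w0R²w1 but no w with w1R²w and w1Rw.
E: fails — uRs, uR²s but no w with sR²w and sRw.

none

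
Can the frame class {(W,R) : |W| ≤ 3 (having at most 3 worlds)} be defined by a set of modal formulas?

Not definable by any modal formula

Modal frame validity is preserved under disjoint unions.
Any modal formula valid on each of 4 disjoint one-world frames is valid on their disjoint union (validity is preserved under disjoint unions). Each one-world frame has |W|=1≤3, but the union has |W|=4.
Hence having at most 3 worlds is not modally definable.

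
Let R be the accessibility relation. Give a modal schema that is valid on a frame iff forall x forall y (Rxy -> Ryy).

A defining formula is □(□r → r) (the T□ axiom).
Suppose □(□r→r) is valid. Take Rxy and set V(r)={w : Ryw}. Then at y, □r holds; since □(□r→r) at x, □r→r at y, so r at y, i.e. Ryy.

□(□r → r)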